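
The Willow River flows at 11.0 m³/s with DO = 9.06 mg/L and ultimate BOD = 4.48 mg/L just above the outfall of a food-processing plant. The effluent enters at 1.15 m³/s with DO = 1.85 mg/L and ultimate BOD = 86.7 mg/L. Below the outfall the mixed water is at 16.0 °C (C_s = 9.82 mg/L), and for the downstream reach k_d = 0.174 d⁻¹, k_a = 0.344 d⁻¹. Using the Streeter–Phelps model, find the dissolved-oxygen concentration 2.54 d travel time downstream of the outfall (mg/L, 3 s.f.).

DO ≈ 6.39 mg/L

Mixed DO = (11.0×9.06 + 1.15×1.85)/(11.0+1.15) = 101.8/12.15 = 8.378 mg/L.
Mixed L₀ = (11.0×4.48 + 1.15×86.7)/(12.15) = 149.0/12.15 = 12.26 mg/L.
Initial deficit D₀ = C_s − DO₀ = 9.82 − 8.378 = 1.442 mg/L.
D(2.54) = [0.174×12.26/(0.344−0.174)](e^(−0.174×2.54) − e^(−0.344×2.54)) + 1.442 e^(−0.344×2.54)
= 12.55 × (0.6428 − 0.4174) + 1.442 × 0.4174 = 3.431 mg/L.
DO = 9.82 − 3.431 = 6.389 mg/L.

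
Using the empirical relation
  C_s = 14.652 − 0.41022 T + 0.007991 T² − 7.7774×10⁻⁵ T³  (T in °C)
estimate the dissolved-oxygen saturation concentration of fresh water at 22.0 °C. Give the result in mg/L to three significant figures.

C_s ≈ 8.67 mg/L

C_s = 14.652 − 0.41022×22.0 + 0.007991×22.0² − 7.7774×10⁻⁵×22.0³ = 8.667 mg/L.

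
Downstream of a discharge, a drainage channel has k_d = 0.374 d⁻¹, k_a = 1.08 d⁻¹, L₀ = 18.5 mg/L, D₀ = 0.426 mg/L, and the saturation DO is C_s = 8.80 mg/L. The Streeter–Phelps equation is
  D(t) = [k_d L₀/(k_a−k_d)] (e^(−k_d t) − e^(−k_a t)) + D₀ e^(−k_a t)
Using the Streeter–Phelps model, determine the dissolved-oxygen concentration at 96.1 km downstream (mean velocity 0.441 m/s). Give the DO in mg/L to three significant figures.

Travel time t = x/v = 96.1 km / (0.441 m/s) = 96100 m / 0.441 m/s = 217900 s = 2.522 d.
k_d L₀/(k_a−k_d) = 0.374×18.5/(1.08−0.374) = 6.919/0.7060 = 9.800 mg/L.
e^(−k_d t) = e^(−0.374×2.522) = 0.3893; e^(−k_a t) = e^(−1.08×2.522) = 0.06562.
D = 9.800 × (0.3893 − 0.06562) + 0.426 × 0.06562 = 3.173 + 0.02795 = 3.201 mg/L.
DO = C_s − D = 8.80 − 3.201 = 5.599 mg/L.

DO ≈ 5.60 mg/L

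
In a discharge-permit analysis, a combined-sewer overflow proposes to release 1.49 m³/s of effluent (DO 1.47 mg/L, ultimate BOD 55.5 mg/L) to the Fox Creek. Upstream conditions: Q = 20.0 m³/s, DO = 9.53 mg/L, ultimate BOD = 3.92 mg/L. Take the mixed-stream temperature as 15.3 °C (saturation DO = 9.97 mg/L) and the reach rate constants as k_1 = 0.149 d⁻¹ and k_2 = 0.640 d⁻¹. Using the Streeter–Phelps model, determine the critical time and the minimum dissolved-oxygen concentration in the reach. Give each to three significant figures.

t_c ≈ 1.79 d; minimum DO ≈ 8.63 mg/L

Mixed DO = (20.0×9.53 + 1.49×1.47)/(20.0+1.49) = 192.8/21.49 = 8.971 mg/L.
Mixed L₀ = (20.0×3.92 + 1.49×55.5)/(21.49) = 161.1/21.49 = 7.496 mg/L.
Initial deficit D₀ = C_s − DO₀ = 9.97 − 8.971 = 0.9988 mg/L.
t_c = (1/0.4910) ln[(0.640/0.149)(1 − 0.9988×0.4910/(0.149×7.496))] = 2.037 × ln(2.409) = 1.791 d.
D_c = (0.149/0.640) × 7.496 × e^(−0.149×1.791) = 0.2328 × 7.496 × 0.7658 = 1.336 mg/L.
Minimum DO = 9.97 − 1.336 = 8.634 mg/L.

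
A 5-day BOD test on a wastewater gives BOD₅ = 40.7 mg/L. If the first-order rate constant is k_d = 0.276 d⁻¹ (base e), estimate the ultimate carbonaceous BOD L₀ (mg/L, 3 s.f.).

L₀ ≈ 54.4 mg/L

BOD₅ = L₀(1 − e^(−5k_d)) ⇒ L₀ = BOD₅ / (1 − e^(−5×0.276))
= 40.7 / (1 − 0.2516) = 40.7 / 0.7484 = 54.38 mg/L.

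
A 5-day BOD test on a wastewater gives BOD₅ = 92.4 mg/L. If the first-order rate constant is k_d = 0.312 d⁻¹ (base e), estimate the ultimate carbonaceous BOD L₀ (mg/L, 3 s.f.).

BOD₅ = L₀(1 − e^(−5k_d)) ⇒ L₀ = BOD₅ / (1 − e^(−5×0.312))
= 92.4 / (1 − 0.2101) = 92.4 / 0.7899 = 117.0 mg/L.

L₀ ≈ 117 mg/L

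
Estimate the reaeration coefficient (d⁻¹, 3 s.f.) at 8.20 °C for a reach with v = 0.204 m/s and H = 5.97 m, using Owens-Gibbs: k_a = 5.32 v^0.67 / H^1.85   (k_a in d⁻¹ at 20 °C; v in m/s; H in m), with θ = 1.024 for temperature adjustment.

k_a ≈ 0.0508 d⁻¹

k_a(20) = 5.32 × 0.204^0.67 / 5.97^1.85 = 5.32 × 0.3447 / 27.26 = 0.06727 d⁻¹.
k_a(8.20) = 0.06727 × 1.024^(8.20−20) = 0.06727 × 0.7559 = 0.05085 d⁻¹.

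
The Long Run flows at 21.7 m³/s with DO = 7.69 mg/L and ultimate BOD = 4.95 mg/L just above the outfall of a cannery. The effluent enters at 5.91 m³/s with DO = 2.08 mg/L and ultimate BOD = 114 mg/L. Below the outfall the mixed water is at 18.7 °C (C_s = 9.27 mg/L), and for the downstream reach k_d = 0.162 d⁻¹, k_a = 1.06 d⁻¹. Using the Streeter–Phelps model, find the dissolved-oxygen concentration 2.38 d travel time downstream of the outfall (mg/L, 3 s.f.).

Mixed DO = (21.7×7.69 + 5.91×2.08)/(21.7+5.91) = 179.2/27.61 = 6.489 mg/L.
Mixed L₀ = (21.7×4.95 + 5.91×114)/(27.61) = 781.2/27.61 = 28.29 mg/L.
Initial deficit D₀ = C_s − DO₀ = 9.27 − 6.489 = 2.781 mg/L.
D(2.38) = [0.162×28.29/(1.06−0.162)](e^(−0.162×2.38) − e^(−1.06×2.38)) + 2.781 e^(−1.06×2.38)
= 5.104 × (0.6801 − 0.08023) + 2.781 × 0.08023 = 3.285 mg/L.
DO = 9.27 − 3.285 = 5.985 mg/L.

DO ≈ 5.99 mg/L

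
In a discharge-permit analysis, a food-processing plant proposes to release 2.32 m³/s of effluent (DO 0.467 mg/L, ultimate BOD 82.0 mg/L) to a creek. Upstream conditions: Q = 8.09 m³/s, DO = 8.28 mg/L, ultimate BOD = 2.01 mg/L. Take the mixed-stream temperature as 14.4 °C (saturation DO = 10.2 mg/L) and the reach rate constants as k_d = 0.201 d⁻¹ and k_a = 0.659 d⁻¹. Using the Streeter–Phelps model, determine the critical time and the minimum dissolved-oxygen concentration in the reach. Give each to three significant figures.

Mixed DO = (8.09×8.28 + 2.32×0.467)/(8.09+2.32) = 68.07/10.41 = 6.539 mg/L.
Mixed L₀ = (8.09×2.01 + 2.32×82.0)/(10.41) = 206.5/10.41 = 19.84 mg/L.
Initial deficit D₀ = C_s − DO₀ = 10.2 − 6.539 = 3.661 mg/L.
t_c = (1/0.4580) ln[(0.659/0.201)(1 − 3.661×0.4580/(0.201×19.84))] = 2.183 × ln(1.900) = 1.401 d.
D_c = (0.201/0.659) × 19.84 × e^(−0.201×1.401) = 0.3050 × 19.84 × 0.7546 = 4.565 mg/L.
Minimum DO = 10.2 − 4.565 = 5.635 mg/L.

t_c ≈ 1.40 d; minimum DO ≈ 5.63 mg/L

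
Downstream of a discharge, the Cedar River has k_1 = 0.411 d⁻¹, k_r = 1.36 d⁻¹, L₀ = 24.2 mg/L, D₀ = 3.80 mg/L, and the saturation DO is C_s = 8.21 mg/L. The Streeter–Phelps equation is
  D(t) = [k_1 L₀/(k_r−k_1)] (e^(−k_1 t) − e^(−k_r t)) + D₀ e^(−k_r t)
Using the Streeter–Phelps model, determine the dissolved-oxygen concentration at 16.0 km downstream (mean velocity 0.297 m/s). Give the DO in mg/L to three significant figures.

DO ≈ 2.96 mg/L

Travel time t = x/v = 16.0 km / (0.297 m/s) = 16000 m / 0.297 m/s = 53870 s = 0.6235 d.
k_1 L₀/(k_r−k_1) = 0.411×24.2/(1.36−0.411) = 9.946/0.9490 = 10.48 mg/L.
e^(−k_1 t) = e^(−0.411×0.6235) = 0.7739; e^(−k_r t) = e^(−1.36×0.6235) = 0.4283.
D = 10.48 × (0.7739 − 0.4283) + 3.80 × 0.4283 = 3.623 + 1.627 = 5.250 mg/L.
DO = C_s − D = 8.21 − 5.250 = 2.960 mg/L.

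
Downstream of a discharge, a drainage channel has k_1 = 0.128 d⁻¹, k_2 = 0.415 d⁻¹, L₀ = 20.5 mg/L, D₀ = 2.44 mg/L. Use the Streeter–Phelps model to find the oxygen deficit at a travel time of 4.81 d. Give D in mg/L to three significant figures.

k_1 L₀/(k_2−k_1) = 0.128×20.5/(0.415−0.128) = 2.624/0.2870 = 9.143 mg/L.
e^(−k_1 t) = e^(−0.128×4.810) = 0.5403; e^(−k_2 t) = e^(−0.415×4.810) = 0.1359.
D = 9.143 × (0.5403 − 0.1359) + 2.44 × 0.1359 = 3.698 + 0.3315 = 4.029 mg/L.

D ≈ 4.03 mg/L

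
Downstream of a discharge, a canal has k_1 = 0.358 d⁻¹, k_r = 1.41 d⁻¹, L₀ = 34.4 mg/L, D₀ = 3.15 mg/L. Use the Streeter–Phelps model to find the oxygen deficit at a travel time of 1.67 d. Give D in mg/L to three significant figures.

D ≈ 5.63 mg/L

k_1 L₀/(k_r−k_1) = 0.358×34.4/(1.41−0.358) = 12.32/1.052 = 11.71 mg/L.
e^(−k_1 t) = e^(−0.358×1.670) = 0.5500; e^(−k_r t) = e^(−1.41×1.670) = 0.09492.
D = 11.71 × (0.5500 − 0.09492) + 3.15 × 0.09492 = 5.327 + 0.2990 = 5.626 mg/L.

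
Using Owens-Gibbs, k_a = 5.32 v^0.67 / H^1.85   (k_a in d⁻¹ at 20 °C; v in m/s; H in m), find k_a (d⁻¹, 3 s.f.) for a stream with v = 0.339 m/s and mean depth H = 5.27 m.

k_a = 5.32 × 0.339^0.67 / 5.27^1.85 = 5.32 × 0.4844 / 21.64 = 0.1191 d⁻¹.

k_a ≈ 0.119 d⁻¹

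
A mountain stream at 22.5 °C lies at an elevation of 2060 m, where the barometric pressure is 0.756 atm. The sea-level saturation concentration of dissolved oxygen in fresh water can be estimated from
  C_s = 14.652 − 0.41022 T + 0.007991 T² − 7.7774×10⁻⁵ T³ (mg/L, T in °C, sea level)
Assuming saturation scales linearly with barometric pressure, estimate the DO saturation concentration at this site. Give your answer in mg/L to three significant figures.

C_s ≈ 6.49 mg/L

At sea level: C_s = 14.652 − 0.41022×22.5 + 0.007991×22.5² − 7.7774×10⁻⁵×22.5³ = 8.582 mg/L.
Pressure correction: C_s' = 8.582 × 0.756 = 6.488 mg/L.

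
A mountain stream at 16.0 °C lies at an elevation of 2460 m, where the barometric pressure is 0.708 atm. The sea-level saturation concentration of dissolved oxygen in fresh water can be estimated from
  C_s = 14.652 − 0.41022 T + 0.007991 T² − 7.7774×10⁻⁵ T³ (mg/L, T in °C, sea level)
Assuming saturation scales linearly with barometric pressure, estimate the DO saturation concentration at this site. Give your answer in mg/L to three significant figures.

At sea level: C_s = 14.652 − 0.41022×16.0 + 0.007991×16.0² − 7.7774×10⁻⁵×16.0³ = 9.816 mg/L.
Pressure correction: C_s' = 9.816 × 0.708 = 6.949 mg/L.

C_s ≈ 6.95 mg/L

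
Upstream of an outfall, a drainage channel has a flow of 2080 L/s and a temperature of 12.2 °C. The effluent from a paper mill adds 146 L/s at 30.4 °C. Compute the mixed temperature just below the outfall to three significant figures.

13.4 °C

Flow-weighted mixing: C = (Q_r C_r + Q_w C_w)/(Q_r + Q_w)
= (2080×12.2 + 146×30.4)/(2080 + 146) = 29810/2226 = 13.39 °C.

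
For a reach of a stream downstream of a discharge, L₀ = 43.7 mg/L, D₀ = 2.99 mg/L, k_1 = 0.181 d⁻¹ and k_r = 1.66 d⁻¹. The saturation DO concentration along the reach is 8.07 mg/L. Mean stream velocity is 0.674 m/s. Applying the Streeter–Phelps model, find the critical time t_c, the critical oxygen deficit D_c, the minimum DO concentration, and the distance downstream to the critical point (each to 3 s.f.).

With k_r/k_1 = 9.171 and 1 − D₀(k_r−k_1)/(k_1 L₀) = 0.4409,
t_c = ln(9.171 × 0.4409) / (1.66 − 0.181) = ln(4.044) / 1.479 = 1.397/1.479 = 0.9447 d.
D_c = (k_1/k_r) L₀ e^(−k_1 t_c) = (0.181/1.66) × 43.7 × e^(−0.181×0.9447) = 0.1090 × 43.7 × 0.8428 = 4.016 mg/L.
Minimum DO = C_s − D_c = 8.07 − 4.016 = 4.054 mg/L.
x_c = v t_c = 0.674 m/s × 0.9447 d × 86400 s/d = 55010 m ≈ 55.0 km.

t_c ≈ 0.945 d; D_c ≈ 4.02 mg/L; min DO ≈ 4.05 mg/L; x_c ≈ 55.0 km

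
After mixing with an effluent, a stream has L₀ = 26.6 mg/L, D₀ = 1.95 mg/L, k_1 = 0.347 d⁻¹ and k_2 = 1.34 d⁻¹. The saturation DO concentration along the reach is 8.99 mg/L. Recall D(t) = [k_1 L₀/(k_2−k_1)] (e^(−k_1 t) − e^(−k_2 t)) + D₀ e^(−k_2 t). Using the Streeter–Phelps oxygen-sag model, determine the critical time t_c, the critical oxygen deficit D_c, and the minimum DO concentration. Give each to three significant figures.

t_c ≈ 1.12 d; D_c ≈ 4.66 mg/L; min DO ≈ 4.33 mg/L

With k_2/k_1 = 3.862 and 1 − D₀(k_2−k_1)/(k_1 L₀) = 0.7902,
t_c = ln(3.862 × 0.7902) / (1.34 − 0.347) = ln(3.052) / 0.9930 = 1.116/0.9930 = 1.124 d.
D_c = (k_1/k_2) L₀ e^(−k_1 t_c) = (0.347/1.34) × 26.6 × e^(−0.347×1.124) = 0.2590 × 26.6 × 0.6772 = 4.664 mg/L.
Minimum DO = C_s − D_c = 8.99 − 4.664 = 4.326 mg/L.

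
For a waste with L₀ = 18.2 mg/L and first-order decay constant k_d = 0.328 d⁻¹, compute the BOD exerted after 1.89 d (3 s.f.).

y ≈ 8.41 mg/L

y_t = L₀(1 − e^(−k_d t)) = 18.2 × (1 − e^(−0.328×1.89))
= 18.2 × (1 − 0.5380) = 18.2 × 0.4620 = 8.409 mg/L.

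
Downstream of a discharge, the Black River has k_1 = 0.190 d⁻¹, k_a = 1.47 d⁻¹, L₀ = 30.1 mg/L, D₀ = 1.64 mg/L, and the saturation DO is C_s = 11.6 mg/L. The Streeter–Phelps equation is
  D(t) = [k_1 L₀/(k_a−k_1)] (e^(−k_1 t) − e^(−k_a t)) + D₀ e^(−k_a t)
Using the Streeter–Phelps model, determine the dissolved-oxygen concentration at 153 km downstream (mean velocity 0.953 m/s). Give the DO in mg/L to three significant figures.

Travel time t = x/v = 153 km / (0.953 m/s) = 153000 m / 0.953 m/s = 160500 s = 1.858 d.
k_1 L₀/(k_a−k_1) = 0.190×30.1/(1.47−0.190) = 5.719/1.280 = 4.468 mg/L.
e^(−k_1 t) = e^(−0.190×1.858) = 0.7025; e^(−k_a t) = e^(−1.47×1.858) = 0.06512.
D = 4.468 × (0.7025 − 0.06512) + 1.64 × 0.06512 = 2.848 + 0.1068 = 2.955 mg/L.
DO = C_s − D = 11.6 − 2.955 = 8.645 mg/L.

DO ≈ 8.65 mg/L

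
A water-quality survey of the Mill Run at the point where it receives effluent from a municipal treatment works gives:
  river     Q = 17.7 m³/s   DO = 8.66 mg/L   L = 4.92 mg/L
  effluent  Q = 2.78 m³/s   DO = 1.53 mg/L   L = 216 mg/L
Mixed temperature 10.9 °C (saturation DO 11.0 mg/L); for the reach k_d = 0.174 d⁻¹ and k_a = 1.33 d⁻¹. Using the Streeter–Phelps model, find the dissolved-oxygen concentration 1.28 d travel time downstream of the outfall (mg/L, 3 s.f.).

Mixed DO = (17.7×8.66 + 2.78×1.53)/(17.7+2.78) = 157.5/20.48 = 7.692 mg/L.
Mixed L₀ = (17.7×4.92 + 2.78×216)/(20.48) = 687.6/20.48 = 33.57 mg/L.
Initial deficit D₀ = C_s − DO₀ = 11.0 − 7.692 = 3.308 mg/L.
D(1.28) = [0.174×33.57/(1.33−0.174)](e^(−0.174×1.28) − e^(−1.33×1.28)) + 3.308 e^(−1.33×1.28)
= 5.053 × (0.8003 − 0.1822) + 3.308 × 0.1822 = 3.726 mg/L.
DO = 11.0 − 3.726 = 7.274 mg/L.

DO ≈ 7.27 mg/L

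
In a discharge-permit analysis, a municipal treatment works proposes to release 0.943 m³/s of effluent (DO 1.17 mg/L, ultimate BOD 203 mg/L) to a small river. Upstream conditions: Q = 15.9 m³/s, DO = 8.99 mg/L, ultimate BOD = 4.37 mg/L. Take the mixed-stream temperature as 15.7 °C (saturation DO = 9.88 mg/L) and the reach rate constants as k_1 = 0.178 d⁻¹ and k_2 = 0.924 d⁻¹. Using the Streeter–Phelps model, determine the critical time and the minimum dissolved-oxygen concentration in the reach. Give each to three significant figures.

Mixed DO = (15.9×8.99 + 0.943×1.17)/(15.9+0.943) = 144.0/16.84 = 8.552 mg/L.
Mixed L₀ = (15.9×4.37 + 0.943×203)/(16.84) = 260.9/16.84 = 15.49 mg/L.
Initial deficit D₀ = C_s − DO₀ = 9.88 − 8.552 = 1.328 mg/L.
t_c = (1/0.7460) ln[(0.924/0.178)(1 − 1.328×0.7460/(0.178×15.49))] = 1.340 × ln(3.326) = 1.611 d.
D_c = (0.178/0.924) × 15.49 × e^(−0.178×1.611) = 0.1926 × 15.49 × 0.7507 = 2.240 mg/L.
Minimum DO = 9.88 − 2.240 = 7.640 mg/L.

t_c ≈ 1.61 d; minimum DO ≈ 7.64 mg/L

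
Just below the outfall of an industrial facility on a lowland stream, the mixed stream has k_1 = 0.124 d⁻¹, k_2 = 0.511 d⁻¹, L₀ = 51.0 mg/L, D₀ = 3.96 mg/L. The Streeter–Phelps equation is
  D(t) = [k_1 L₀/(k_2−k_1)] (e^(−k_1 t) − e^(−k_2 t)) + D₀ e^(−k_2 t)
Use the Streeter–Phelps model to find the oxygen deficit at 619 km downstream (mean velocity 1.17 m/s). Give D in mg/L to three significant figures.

Travel time t = x/v = 619 km / (1.17 m/s) = 619000 m / 1.17 m/s = 529100 s = 6.123 d.
k_1 L₀/(k_2−k_1) = 0.124×51.0/(0.511−0.124) = 6.324/0.3870 = 16.34 mg/L.
e^(−k_1 t) = e^(−0.124×6.123) = 0.4680; e^(−k_2 t) = e^(−0.511×6.123) = 0.04376.
D = 16.34 × (0.4680 − 0.04376) + 3.96 × 0.04376 = 6.932 + 0.1733 = 7.106 mg/L.

D ≈ 7.11 mg/L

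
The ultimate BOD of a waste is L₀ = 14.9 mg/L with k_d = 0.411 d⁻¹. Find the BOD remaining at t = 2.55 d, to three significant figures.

L ≈ 5.22 mg/L

L_t = L₀ e^(−k_d t) = 14.9 × e^(−0.411×2.55) = 14.9 × 0.3506 = 5.224 mg/L.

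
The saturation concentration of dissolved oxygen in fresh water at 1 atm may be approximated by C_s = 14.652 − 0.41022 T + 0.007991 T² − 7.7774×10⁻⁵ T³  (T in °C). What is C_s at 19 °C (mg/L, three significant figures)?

C_s = 14.652 − 0.41022×19 + 0.007991×19² − 7.7774×10⁻⁵×19³ = 9.209 mg/L.

C_s ≈ 9.21 mg/L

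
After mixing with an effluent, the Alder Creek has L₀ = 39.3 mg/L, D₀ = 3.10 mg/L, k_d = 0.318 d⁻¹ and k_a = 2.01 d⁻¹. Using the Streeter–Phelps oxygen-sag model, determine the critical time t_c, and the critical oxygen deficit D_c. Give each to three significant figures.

At the critical point dD/dt = 0, so k_d L₀ e^(−k_d t) = k_a D. Substituting D(t) from the Streeter–Phelps equation and solving for t gives
t_c = ln[(k_a/k_d)(1 − D₀(k_a−k_d)/(k_d L₀))] / (k_a−k_d).
Here k_a−k_d = 1.692 d⁻¹ and 1 − D₀(k_a−k_d)/(k_d L₀) = 1 − 3.10×1.692/(0.318×39.3) = 0.5803, so
t_c = ln(6.321 × 0.5803) / 1.692 = 1.300 / 1.692 = 0.7681 d.
L(t_c) = L₀ e^(−k_d t_c) = 39.3 × 0.7833 = 30.78 mg/L, and at the critical point k_a D_c = k_d L, so D_c = (0.318/2.01) × 30.78 = 4.870 mg/L.

t_c ≈ 0.768 d; D_c ≈ 4.87 mg/L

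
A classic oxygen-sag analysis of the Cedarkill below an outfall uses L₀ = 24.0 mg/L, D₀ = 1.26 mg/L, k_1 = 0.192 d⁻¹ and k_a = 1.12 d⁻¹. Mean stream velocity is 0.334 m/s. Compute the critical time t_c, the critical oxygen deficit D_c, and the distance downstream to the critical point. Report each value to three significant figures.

t_c ≈ 1.59 d; D_c ≈ 3.03 mg/L; x_c ≈ 45.7 km

With k_a/k_1 = 5.833 and 1 − D₀(k_a−k_1)/(k_1 L₀) = 0.7463,
t_c = ln(5.833 × 0.7463) / (1.12 − 0.192) = ln(4.353) / 0.9280 = 1.471/0.9280 = 1.585 d.
L(t_c) = L₀ e^(−k_1 t_c) = 24.0 × 0.7376 = 17.70 mg/L, and at the critical point k_a D_c = k_1 L, so D_c = (0.192/1.12) × 17.70 = 3.035 mg/L.
x_c = v t_c = 0.334 m/s × 1.585 d × 86400 s/d = 45740 m ≈ 45.7 km.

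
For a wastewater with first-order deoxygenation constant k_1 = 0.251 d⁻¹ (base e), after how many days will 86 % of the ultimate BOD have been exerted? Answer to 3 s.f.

y/L₀ = 1 − e^(−k_1 t) = 0.86 ⇒ e^(−k_1 t) = 0.140
t = −ln(0.140) / 0.251 = 1.966 / 0.251 = 7.833 d.

t ≈ 7.83 d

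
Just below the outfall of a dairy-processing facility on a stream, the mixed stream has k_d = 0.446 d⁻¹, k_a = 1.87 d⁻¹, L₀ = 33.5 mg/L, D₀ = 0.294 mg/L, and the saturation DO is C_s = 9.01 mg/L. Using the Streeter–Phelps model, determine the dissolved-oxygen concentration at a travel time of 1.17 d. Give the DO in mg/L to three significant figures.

DO ≈ 3.93 mg/L

k_d L₀/(k_a−k_d) = 0.446×33.5/(1.87−0.446) = 14.94/1.424 = 10.49 mg/L.
e^(−k_d t) = e^(−0.446×1.170) = 0.5934; e^(−k_a t) = e^(−1.87×1.170) = 0.1122.
D = 10.49 × (0.5934 − 0.1122) + 0.294 × 0.1122 = 5.050 + 0.03297 = 5.083 mg/L.
DO = C_s − D = 9.01 − 5.083 = 3.927 mg/L.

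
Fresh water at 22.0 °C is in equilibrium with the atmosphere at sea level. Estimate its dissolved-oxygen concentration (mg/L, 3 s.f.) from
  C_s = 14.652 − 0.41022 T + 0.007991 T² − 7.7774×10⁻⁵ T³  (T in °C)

C_s = 14.652 − 0.41022×22.0 + 0.007991×22.0² − 7.7774×10⁻⁵×22.0³ = 8.667 mg/L.

C_s ≈ 8.67 mg/L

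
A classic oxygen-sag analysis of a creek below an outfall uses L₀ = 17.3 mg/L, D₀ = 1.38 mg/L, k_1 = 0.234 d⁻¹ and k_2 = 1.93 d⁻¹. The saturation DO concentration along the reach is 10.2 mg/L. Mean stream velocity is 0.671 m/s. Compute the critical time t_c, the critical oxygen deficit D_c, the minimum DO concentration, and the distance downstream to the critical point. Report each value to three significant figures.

t_c ≈ 0.735 d; D_c ≈ 1.77 mg/L; min DO ≈ 8.43 mg/L; x_c ≈ 42.6 km

t_c = [1/(k_2−k_1)] ln[(k_2/k_1)(1 − D₀(k_2−k_1)/(k_1 L₀))]
= [1/(1.93−0.234)] ln[(1.93/0.234)(1 − 1.38×1.696/(0.234×17.3))]
= (1/1.696) ln[8.248 × 0.4218] = 0.5896 × ln(3.479) = 0.5896 × 1.247 = 0.7352 d.
D_c = (k_1/k_2) L₀ e^(−k_1 t_c) = (0.234/1.93) × 17.3 × e^(−0.234×0.7352) = 0.1212 × 17.3 × 0.8420 = 1.766 mg/L.
Minimum DO = C_s − D_c = 10.2 − 1.766 = 8.434 mg/L.
x_c = v t_c = 0.671 m/s × 0.7352 d × 86400 s/d = 42620 m ≈ 42.6 km.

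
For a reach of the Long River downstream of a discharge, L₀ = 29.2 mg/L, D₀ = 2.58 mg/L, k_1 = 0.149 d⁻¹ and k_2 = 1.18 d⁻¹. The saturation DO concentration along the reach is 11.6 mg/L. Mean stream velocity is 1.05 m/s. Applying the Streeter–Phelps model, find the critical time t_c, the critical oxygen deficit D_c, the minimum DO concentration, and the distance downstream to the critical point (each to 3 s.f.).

t_c = [1/(k_2−k_1)] ln[(k_2/k_1)(1 − D₀(k_2−k_1)/(k_1 L₀))]
= [1/(1.18−0.149)] ln[(1.18/0.149)(1 − 2.58×1.031/(0.149×29.2))]
= (1/1.031) ln[7.919 × 0.3886] = 0.9699 × ln(3.078) = 0.9699 × 1.124 = 1.090 d.
D_c = (k_1/k_2) L₀ e^(−k_1 t_c) = (0.149/1.18) × 29.2 × e^(−0.149×1.090) = 0.1263 × 29.2 × 0.8500 = 3.134 mg/L.
Minimum DO = C_s − D_c = 11.6 − 3.134 = 8.466 mg/L.
x_c = v t_c = 1.05 m/s × 1.090 d × 86400 s/d = 98920 m ≈ 98.9 km.

t_c ≈ 1.09 d; D_c ≈ 3.13 mg/L; min DO ≈ 8.47 mg/L; x_c ≈ 98.9 km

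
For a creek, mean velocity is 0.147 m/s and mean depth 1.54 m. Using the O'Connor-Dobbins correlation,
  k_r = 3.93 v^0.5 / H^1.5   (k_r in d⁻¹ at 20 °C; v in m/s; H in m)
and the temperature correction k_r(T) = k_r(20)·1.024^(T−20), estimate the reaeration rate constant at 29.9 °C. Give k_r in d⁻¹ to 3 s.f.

k_r(20) = 3.93 × 0.147^0.5 / 1.54^1.5 = 3.93 × 0.3834 / 1.911 = 0.7884 d⁻¹.
k_r(29.9) = 0.7884 × 1.024^(29.9−20) = 0.7884 × 1.265 = 0.9971 d⁻¹.

k_r ≈ 0.997 d⁻¹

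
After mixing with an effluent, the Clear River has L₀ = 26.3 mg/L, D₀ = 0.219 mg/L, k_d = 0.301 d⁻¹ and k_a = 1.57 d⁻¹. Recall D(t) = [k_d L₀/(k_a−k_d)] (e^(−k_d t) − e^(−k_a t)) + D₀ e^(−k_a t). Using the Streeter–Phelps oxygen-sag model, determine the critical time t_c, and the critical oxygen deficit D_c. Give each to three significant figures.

t_c ≈ 1.27 d; D_c ≈ 3.44 mg/L

With k_a/k_d = 5.216 and 1 − D₀(k_a−k_d)/(k_d L₀) = 0.9649,
t_c = ln(5.216 × 0.9649) / (1.57 − 0.301) = ln(5.033) / 1.269 = 1.616/1.269 = 1.273 d.
L(t_c) = L₀ e^(−k_d t_c) = 26.3 × 0.6816 = 17.93 mg/L, and at the critical point k_a D_c = k_d L, so D_c = (0.301/1.57) × 17.93 = 3.437 mg/L.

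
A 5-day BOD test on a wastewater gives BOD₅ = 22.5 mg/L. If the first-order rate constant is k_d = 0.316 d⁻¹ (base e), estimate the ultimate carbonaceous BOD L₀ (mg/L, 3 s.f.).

L₀ ≈ 28.3 mg/L

BOD₅ = L₀(1 − e^(−5k_d)) ⇒ L₀ = BOD₅ / (1 − e^(−5×0.316))
= 22.5 / (1 − 0.2060) = 22.5 / 0.7940 = 28.34 mg/L.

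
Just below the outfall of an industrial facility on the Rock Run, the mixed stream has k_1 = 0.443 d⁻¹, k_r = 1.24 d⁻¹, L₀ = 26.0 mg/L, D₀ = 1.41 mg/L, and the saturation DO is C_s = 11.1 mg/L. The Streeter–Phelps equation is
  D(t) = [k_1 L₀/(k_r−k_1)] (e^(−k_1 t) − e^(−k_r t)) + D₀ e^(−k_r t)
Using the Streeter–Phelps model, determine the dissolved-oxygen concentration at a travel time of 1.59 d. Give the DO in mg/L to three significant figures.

k_1 L₀/(k_r−k_1) = 0.443×26.0/(1.24−0.443) = 11.52/0.7970 = 14.45 mg/L.
e^(−k_1 t) = e^(−0.443×1.590) = 0.4944; e^(−k_r t) = e^(−1.24×1.590) = 0.1392.
D = 14.45 × (0.4944 − 0.1392) + 1.41 × 0.1392 = 5.133 + 0.1963 = 5.329 mg/L.
DO = C_s − D = 11.1 − 5.329 = 5.771 mg/L.

DO ≈ 5.77 mg/L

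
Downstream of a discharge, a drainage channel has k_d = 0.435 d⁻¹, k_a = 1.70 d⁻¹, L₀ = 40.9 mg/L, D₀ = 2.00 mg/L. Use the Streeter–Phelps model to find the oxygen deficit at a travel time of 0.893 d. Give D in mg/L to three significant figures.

D ≈ 6.89 mg/L

k_d L₀/(k_a−k_d) = 0.435×40.9/(1.70−0.435) = 17.79/1.265 = 14.06 mg/L.
e^(−k_d t) = e^(−0.435×0.8930) = 0.6781; e^(−k_a t) = e^(−1.70×0.8930) = 0.2191.
D = 14.06 × (0.6781 − 0.2191) + 2.00 × 0.2191 = 6.455 + 0.4383 = 6.893 mg/L.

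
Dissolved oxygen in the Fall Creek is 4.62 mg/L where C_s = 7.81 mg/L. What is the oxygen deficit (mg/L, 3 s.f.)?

D ≈ 3.19 mg/L

D = C_s − C = 7.81 − 4.62 = 3.19 mg/L.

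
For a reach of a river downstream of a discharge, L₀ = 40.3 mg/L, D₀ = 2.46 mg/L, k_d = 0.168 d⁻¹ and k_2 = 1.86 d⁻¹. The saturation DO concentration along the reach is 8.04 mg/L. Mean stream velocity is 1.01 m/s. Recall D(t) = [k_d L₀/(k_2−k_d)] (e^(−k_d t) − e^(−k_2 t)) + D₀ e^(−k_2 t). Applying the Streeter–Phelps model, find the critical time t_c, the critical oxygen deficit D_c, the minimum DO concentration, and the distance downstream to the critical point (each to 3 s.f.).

t_c ≈ 0.857 d; D_c ≈ 3.15 mg/L; min DO ≈ 4.89 mg/L; x_c ≈ 74.8 km

At the critical point dD/dt = 0, so k_d L₀ e^(−k_d t) = k_2 D. Substituting D(t) from the Streeter–Phelps equation and solving for t gives
t_c = ln[(k_2/k_d)(1 − D₀(k_2−k_d)/(k_d L₀))] / (k_2−k_d).
Here k_2−k_d = 1.692 d⁻¹ and 1 − D₀(k_2−k_d)/(k_d L₀) = 1 − 2.46×1.692/(0.168×40.3) = 0.3852, so
t_c = ln(11.07 × 0.3852) / 1.692 = 1.450 / 1.692 = 0.8572 d.
D_c = (k_d/k_2) L₀ e^(−k_d t_c) = (0.168/1.86) × 40.3 × e^(−0.168×0.8572) = 0.09032 × 40.3 × 0.8659 = 3.152 mg/L.
Minimum DO = C_s − D_c = 8.04 − 3.152 = 4.888 mg/L.
x_c = v t_c = 1.01 m/s × 0.8572 d × 86400 s/d = 74800 m ≈ 74.8 km.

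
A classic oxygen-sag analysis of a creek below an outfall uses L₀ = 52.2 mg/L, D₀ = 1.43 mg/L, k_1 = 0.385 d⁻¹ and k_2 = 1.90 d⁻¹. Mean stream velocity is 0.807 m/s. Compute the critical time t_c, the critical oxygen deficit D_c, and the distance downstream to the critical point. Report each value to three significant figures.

t_c = [1/(k_2−k_1)] ln[(k_2/k_1)(1 − D₀(k_2−k_1)/(k_1 L₀))]
= [1/(1.90−0.385)] ln[(1.90/0.385)(1 − 1.43×1.515/(0.385×52.2))]
= (1/1.515) ln[4.935 × 0.8922] = 0.6601 × ln(4.403) = 0.6601 × 1.482 = 0.9784 d.
D_c = (k_1/k_2) L₀ e^(−k_1 t_c) = (0.385/1.90) × 52.2 × e^(−0.385×0.9784) = 0.2026 × 52.2 × 0.6861 = 7.257 mg/L.
x_c = v t_c = 0.807 m/s × 0.9784 d × 86400 s/d = 68220 m ≈ 68.2 km.

t_c ≈ 0.978 d; D_c ≈ 7.26 mg/L; x_c ≈ 68.2 km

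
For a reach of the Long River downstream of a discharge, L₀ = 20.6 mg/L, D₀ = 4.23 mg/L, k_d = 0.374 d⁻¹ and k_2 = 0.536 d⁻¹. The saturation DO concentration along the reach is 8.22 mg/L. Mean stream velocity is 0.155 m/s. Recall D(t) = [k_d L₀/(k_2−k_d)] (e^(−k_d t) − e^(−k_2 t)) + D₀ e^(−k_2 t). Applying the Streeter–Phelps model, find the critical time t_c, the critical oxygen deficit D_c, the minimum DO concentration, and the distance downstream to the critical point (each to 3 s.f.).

t_c ≈ 1.65 d; D_c ≈ 7.77 mg/L; min DO ≈ 0.455 mg/L; x_c ≈ 22.0 km

With k_2/k_d = 1.433 and 1 − D₀(k_2−k_d)/(k_d L₀) = 0.9111,
t_c = ln(1.433 × 0.9111) / (0.536 − 0.374) = ln(1.306) / 0.1620 = 0.2667/0.1620 = 1.646 d.
D_c = (k_d/k_2) L₀ e^(−k_d t_c) = (0.374/0.536) × 20.6 × e^(−0.374×1.646) = 0.6978 × 20.6 × 0.5402 = 7.765 mg/L.
Minimum DO = C_s − D_c = 8.22 − 7.765 = 0.4549 mg/L.
x_c = v t_c = 0.155 m/s × 1.646 d × 86400 s/d = 22050 m ≈ 22.0 km.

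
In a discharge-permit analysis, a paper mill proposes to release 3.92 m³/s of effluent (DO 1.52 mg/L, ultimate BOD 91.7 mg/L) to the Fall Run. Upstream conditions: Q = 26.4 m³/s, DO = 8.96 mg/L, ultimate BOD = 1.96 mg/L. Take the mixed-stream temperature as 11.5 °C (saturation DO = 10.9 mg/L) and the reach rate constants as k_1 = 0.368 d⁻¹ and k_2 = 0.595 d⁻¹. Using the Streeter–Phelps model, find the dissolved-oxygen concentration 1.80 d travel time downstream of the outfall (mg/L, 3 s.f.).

Mixed DO = (26.4×8.96 + 3.92×1.52)/(26.4+3.92) = 242.5/30.32 = 7.998 mg/L.
Mixed L₀ = (26.4×1.96 + 3.92×91.7)/(30.32) = 411.2/30.32 = 13.56 mg/L.
Initial deficit D₀ = C_s − DO₀ = 10.9 − 7.998 = 2.902 mg/L.
D(1.80) = [0.368×13.56/(0.595−0.368)](e^(−0.368×1.80) − e^(−0.595×1.80)) + 2.902 e^(−0.595×1.80)
= 21.99 × (0.5156 − 0.3427) + 2.902 × 0.3427 = 4.797 mg/L.
DO = 10.9 − 4.797 = 6.103 mg/L.

DO ≈ 6.10 mg/L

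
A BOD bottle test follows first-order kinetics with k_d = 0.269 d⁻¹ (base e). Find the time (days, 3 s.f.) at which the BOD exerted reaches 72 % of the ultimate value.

t ≈ 4.73 d

y/L₀ = 1 − e^(−k_d t) = 0.72 ⇒ e^(−k_d t) = 0.280
t = −ln(0.280) / 0.269 = 1.273 / 0.269 = 4.732 d.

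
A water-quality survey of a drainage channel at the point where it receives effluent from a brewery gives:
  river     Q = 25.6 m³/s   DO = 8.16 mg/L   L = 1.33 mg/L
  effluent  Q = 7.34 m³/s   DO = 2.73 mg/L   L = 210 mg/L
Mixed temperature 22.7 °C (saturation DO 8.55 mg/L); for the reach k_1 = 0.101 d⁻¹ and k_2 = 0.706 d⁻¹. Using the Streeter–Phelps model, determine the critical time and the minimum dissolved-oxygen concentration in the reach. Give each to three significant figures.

t_c ≈ 2.84 d; minimum DO ≈ 3.42 mg/L

Mixed DO = (25.6×8.16 + 7.34×2.73)/(25.6+7.34) = 228.9/32.94 = 6.950 mg/L.
Mixed L₀ = (25.6×1.33 + 7.34×210)/(32.94) = 1575/32.94 = 47.83 mg/L.
Initial deficit D₀ = C_s − DO₀ = 8.55 − 6.950 = 1.600 mg/L.
t_c = (1/0.6050) ln[(0.706/0.101)(1 − 1.600×0.6050/(0.101×47.83))] = 1.653 × ln(5.589) = 2.844 d.
D_c = (0.101/0.706) × 47.83 × e^(−0.101×2.844) = 0.1431 × 47.83 × 0.7503 = 5.134 mg/L.
Minimum DO = 8.55 − 5.134 = 3.416 mg/L.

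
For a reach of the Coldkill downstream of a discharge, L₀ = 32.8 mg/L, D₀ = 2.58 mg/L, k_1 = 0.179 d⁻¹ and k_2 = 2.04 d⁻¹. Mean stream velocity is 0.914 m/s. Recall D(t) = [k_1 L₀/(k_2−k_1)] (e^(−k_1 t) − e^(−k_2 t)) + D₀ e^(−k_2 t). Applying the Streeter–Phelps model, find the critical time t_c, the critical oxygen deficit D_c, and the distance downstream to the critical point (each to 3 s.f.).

t_c ≈ 0.393 d; D_c ≈ 2.68 mg/L; x_c ≈ 31.0 km

With k_2/k_1 = 11.40 and 1 − D₀(k_2−k_1)/(k_1 L₀) = 0.1822,
t_c = ln(11.40 × 0.1822) / (2.04 − 0.179) = ln(2.077) / 1.861 = 0.7308/1.861 = 0.3927 d.
D_c = (k_1/k_2) L₀ e^(−k_1 t_c) = (0.179/2.04) × 32.8 × e^(−0.179×0.3927) = 0.08775 × 32.8 × 0.9321 = 2.683 mg/L.
x_c = v t_c = 0.914 m/s × 0.3927 d × 86400 s/d = 31010 m ≈ 31.0 km.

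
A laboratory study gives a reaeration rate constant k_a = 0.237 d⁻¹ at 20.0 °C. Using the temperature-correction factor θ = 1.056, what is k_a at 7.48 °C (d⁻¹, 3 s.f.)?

k_a ≈ 0.120 d⁻¹

k_a(T₂) = k_a(T₁) · θ^(T₂−T₁) = 0.237 × 1.056^(7.48−20.0)
= 0.237 × 1.056^-12.5 = 0.237 × 0.5055 = 0.1198 d⁻¹.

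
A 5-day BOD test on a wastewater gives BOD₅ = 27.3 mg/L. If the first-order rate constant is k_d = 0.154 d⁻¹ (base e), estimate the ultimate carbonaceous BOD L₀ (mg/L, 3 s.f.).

L₀ ≈ 50.8 mg/L

BOD₅ = L₀(1 − e^(−5k_d)) ⇒ L₀ = BOD₅ / (1 − e^(−5×0.154))
= 27.3 / (1 − 0.4630) = 27.3 / 0.5370 = 50.84 mg/L.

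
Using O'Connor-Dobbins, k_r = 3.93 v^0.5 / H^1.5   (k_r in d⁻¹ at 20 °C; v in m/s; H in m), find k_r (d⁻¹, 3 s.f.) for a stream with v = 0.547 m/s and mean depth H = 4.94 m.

k_r = 3.93 × 0.547^0.5 / 4.94^1.5 = 3.93 × 0.7396 / 10.98 = 0.2647 d⁻¹.

k_r ≈ 0.265 d⁻¹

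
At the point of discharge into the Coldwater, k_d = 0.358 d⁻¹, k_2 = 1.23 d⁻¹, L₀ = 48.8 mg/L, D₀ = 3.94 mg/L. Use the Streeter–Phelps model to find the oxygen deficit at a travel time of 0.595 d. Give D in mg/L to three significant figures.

D ≈ 8.45 mg/L

k_d L₀/(k_2−k_d) = 0.358×48.8/(1.23−0.358) = 17.47/0.8720 = 20.03 mg/L.
e^(−k_d t) = e^(−0.358×0.5950) = 0.8081; e^(−k_2 t) = e^(−1.23×0.5950) = 0.4810.
D = 20.03 × (0.8081 − 0.4810) + 3.94 × 0.4810 = 6.554 + 1.895 = 8.449 mg/L.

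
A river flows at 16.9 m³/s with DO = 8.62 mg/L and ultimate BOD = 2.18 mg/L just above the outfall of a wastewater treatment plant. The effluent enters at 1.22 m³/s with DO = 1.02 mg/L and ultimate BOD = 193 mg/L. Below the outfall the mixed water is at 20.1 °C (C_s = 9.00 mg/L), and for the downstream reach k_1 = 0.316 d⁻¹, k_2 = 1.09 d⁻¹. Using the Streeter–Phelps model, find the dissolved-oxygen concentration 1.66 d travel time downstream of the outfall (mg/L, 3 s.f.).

Mixed DO = (16.9×8.62 + 1.22×1.02)/(16.9+1.22) = 146.9/18.12 = 8.108 mg/L.
Mixed L₀ = (16.9×2.18 + 1.22×193)/(18.12) = 272.3/18.12 = 15.03 mg/L.
Initial deficit D₀ = C_s − DO₀ = 9.00 − 8.108 = 0.8917 mg/L.
D(1.66) = [0.316×15.03/(1.09−0.316)](e^(−0.316×1.66) − e^(−1.09×1.66)) + 0.8917 e^(−1.09×1.66)
= 6.135 × (0.5918 − 0.1638) + 0.8917 × 0.1638 = 2.772 mg/L.
DO = 9.00 − 2.772 = 6.228 mg/L.

DO ≈ 6.23 mg/L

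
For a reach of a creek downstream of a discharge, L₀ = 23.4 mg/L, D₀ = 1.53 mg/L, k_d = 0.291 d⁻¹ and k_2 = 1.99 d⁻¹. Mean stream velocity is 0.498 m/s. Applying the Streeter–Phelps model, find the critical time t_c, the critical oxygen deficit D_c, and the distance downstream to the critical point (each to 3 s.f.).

With k_2/k_d = 6.838 and 1 − D₀(k_2−k_d)/(k_d L₀) = 0.6183,
t_c = ln(6.838 × 0.6183) / (1.99 − 0.291) = ln(4.228) / 1.699 = 1.442/1.699 = 0.8486 d.
L(t_c) = L₀ e^(−k_d t_c) = 23.4 × 0.7812 = 18.28 mg/L, and at the critical point k_2 D_c = k_d L, so D_c = (0.291/1.99) × 18.28 = 2.673 mg/L.
x_c = v t_c = 0.498 m/s × 0.8486 d × 86400 s/d = 36510 m ≈ 36.5 km.

t_c ≈ 0.849 d; D_c ≈ 2.67 mg/L; x_c ≈ 36.5 km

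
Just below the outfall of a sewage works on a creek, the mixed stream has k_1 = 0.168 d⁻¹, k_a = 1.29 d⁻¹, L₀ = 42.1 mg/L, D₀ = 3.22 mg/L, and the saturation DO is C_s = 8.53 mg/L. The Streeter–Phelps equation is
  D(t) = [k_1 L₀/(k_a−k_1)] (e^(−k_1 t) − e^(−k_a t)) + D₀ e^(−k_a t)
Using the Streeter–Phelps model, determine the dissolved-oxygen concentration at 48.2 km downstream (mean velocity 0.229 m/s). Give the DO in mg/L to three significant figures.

DO ≈ 4.48 mg/L

Travel time t = x/v = 48.2 km / (0.229 m/s) = 48200 m / 0.229 m/s = 210500 s = 2.436 d.
k_1 L₀/(k_a−k_1) = 0.168×42.1/(1.29−0.168) = 7.073/1.122 = 6.304 mg/L.
e^(−k_1 t) = e^(−0.168×2.436) = 0.6641; e^(−k_a t) = e^(−1.29×2.436) = 0.04317.
D = 6.304 × (0.6641 − 0.04317) + 3.22 × 0.04317 = 3.914 + 0.1390 = 4.053 mg/L.
DO = C_s − D = 8.53 − 4.053 = 4.477 mg/L.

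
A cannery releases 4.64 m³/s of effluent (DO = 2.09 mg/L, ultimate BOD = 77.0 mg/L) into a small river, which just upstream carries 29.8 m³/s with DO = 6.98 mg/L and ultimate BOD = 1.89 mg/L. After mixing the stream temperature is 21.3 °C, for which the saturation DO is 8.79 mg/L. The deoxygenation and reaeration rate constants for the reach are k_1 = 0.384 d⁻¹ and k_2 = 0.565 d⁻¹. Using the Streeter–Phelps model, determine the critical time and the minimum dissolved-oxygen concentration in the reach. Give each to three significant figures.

Mixed DO = (29.8×6.98 + 4.64×2.09)/(29.8+4.64) = 217.7/34.44 = 6.321 mg/L.
Mixed L₀ = (29.8×1.89 + 4.64×77.0)/(34.44) = 413.6/34.44 = 12.01 mg/L.
Initial deficit D₀ = C_s − DO₀ = 8.79 − 6.321 = 2.469 mg/L.
t_c = (1/0.1810) ln[(0.565/0.384)(1 − 2.469×0.1810/(0.384×12.01))] = 5.525 × ln(1.329) = 1.571 d.
D_c = (0.384/0.565) × 12.01 × e^(−0.384×1.571) = 0.6796 × 12.01 × 0.5471 = 4.466 mg/L.
Minimum DO = 8.79 − 4.466 = 4.324 mg/L.

t_c ≈ 1.57 d; minimum DO ≈ 4.32 mg/L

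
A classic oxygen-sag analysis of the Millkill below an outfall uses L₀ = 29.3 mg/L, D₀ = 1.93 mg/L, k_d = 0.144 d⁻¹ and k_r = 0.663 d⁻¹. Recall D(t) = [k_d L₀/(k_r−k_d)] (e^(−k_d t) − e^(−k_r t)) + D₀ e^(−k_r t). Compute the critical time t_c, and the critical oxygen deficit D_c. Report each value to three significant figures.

With k_r/k_d = 4.604 and 1 − D₀(k_r−k_d)/(k_d L₀) = 0.7626,
t_c = ln(4.604 × 0.7626) / (0.663 − 0.144) = ln(3.511) / 0.5190 = 1.256/0.5190 = 2.420 d.
L(t_c) = L₀ e^(−k_d t_c) = 29.3 × 0.7058 = 20.68 mg/L, and at the critical point k_r D_c = k_d L, so D_c = (0.144/0.663) × 20.68 = 4.491 mg/L.

t_c ≈ 2.42 d; D_c ≈ 4.49 mg/L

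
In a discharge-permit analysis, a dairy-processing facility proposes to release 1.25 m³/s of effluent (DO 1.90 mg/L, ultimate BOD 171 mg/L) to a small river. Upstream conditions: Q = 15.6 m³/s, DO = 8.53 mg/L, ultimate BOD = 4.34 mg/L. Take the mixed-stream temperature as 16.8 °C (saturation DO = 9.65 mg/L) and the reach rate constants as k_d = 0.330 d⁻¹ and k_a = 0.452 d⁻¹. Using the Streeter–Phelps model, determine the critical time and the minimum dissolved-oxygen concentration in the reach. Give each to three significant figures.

Mixed DO = (15.6×8.53 + 1.25×1.90)/(15.6+1.25) = 135.4/16.85 = 8.038 mg/L.
Mixed L₀ = (15.6×4.34 + 1.25×171)/(16.85) = 281.5/16.85 = 16.70 mg/L.
Initial deficit D₀ = C_s − DO₀ = 9.65 − 8.038 = 1.612 mg/L.
t_c = (1/0.1220) ln[(0.452/0.330)(1 − 1.612×0.1220/(0.330×16.70))] = 8.197 × ln(1.321) = 2.281 d.
D_c = (0.330/0.452) × 16.70 × e^(−0.330×2.281) = 0.7301 × 16.70 × 0.4711 = 5.745 mg/L.
Minimum DO = 9.65 − 5.745 = 3.905 mg/L.

t_c ≈ 2.28 d; minimum DO ≈ 3.90 mg/L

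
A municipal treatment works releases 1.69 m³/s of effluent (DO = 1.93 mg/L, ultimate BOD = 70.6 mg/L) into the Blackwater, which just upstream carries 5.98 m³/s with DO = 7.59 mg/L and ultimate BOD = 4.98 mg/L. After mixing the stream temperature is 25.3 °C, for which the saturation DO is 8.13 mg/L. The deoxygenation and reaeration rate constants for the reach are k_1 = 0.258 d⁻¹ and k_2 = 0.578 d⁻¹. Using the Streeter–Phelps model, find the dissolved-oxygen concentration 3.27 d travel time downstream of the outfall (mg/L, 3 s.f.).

Mixed DO = (5.98×7.59 + 1.69×1.93)/(5.98+1.69) = 48.65/7.670 = 6.343 mg/L.
Mixed L₀ = (5.98×4.98 + 1.69×70.6)/(7.670) = 149.1/7.670 = 19.44 mg/L.
Initial deficit D₀ = C_s − DO₀ = 8.13 − 6.343 = 1.787 mg/L.
D(3.27) = [0.258×19.44/(0.578−0.258)](e^(−0.258×3.27) − e^(−0.578×3.27)) + 1.787 e^(−0.578×3.27)
= 15.67 × (0.4301 − 0.1511) + 1.787 × 0.1511 = 4.644 mg/L.
DO = 8.13 − 4.644 = 3.486 mg/L.

DO ≈ 3.49 mg/L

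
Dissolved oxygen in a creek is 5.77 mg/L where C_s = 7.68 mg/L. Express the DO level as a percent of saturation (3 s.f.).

% saturation = C/C_s × 100 = 5.77/7.68 × 100 = 75.1 %.

75.1 % saturation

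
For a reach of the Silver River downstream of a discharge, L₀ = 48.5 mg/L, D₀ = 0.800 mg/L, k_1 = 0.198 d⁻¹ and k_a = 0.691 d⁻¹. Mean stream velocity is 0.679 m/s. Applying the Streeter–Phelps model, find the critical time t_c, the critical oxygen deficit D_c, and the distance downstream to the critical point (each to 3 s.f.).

At the critical point dD/dt = 0, so k_1 L₀ e^(−k_1 t) = k_a D. Substituting D(t) from the Streeter–Phelps equation and solving for t gives
t_c = ln[(k_a/k_1)(1 − D₀(k_a−k_1)/(k_1 L₀))] / (k_a−k_1).
Here k_a−k_1 = 0.4930 d⁻¹ and 1 − D₀(k_a−k_1)/(k_1 L₀) = 1 − 0.800×0.4930/(0.198×48.5) = 0.9589, so
t_c = ln(3.490 × 0.9589) / 0.4930 = 1.208 / 0.4930 = 2.450 d.
L(t_c) = L₀ e^(−k_1 t_c) = 48.5 × 0.6156 = 29.86 mg/L, and at the critical point k_a D_c = k_1 L, so D_c = (0.198/0.691) × 29.86 = 8.555 mg/L.
x_c = v t_c = 0.679 m/s × 2.450 d × 86400 s/d = 143700 m ≈ 144 km.

t_c ≈ 2.45 d; D_c ≈ 8.56 mg/L; x_c ≈ 144 km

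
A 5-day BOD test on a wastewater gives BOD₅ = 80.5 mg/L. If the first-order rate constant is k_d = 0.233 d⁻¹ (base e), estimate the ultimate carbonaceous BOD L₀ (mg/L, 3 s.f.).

BOD₅ = L₀(1 − e^(−5k_d)) ⇒ L₀ = BOD₅ / (1 − e^(−5×0.233))
= 80.5 / (1 − 0.3119) = 80.5 / 0.6881 = 117.0 mg/L.

L₀ ≈ 117 mg/L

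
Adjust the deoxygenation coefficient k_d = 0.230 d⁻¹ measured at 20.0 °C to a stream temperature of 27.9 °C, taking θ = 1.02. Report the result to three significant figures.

k_d ≈ 0.269 d⁻¹

k_d(T₂) = k_d(T₁) · θ^(T₂−T₁) = 0.230 × 1.02^(27.9−20.0)
= 0.230 × 1.02^7.90 = 0.230 × 1.169 = 0.2689 d⁻¹.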